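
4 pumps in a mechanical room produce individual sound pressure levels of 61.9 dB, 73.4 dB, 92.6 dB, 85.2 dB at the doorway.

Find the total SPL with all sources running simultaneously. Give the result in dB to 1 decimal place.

Converting to relative power and adding: 10^(61.9/10) + 10^(73.4/10) + 10^(92.6/10) + 10^(85.2/10) = 2.174e+09.
L_total = 10·log₁₀(2.174e+09) = 93.4 dB.

93.4 dB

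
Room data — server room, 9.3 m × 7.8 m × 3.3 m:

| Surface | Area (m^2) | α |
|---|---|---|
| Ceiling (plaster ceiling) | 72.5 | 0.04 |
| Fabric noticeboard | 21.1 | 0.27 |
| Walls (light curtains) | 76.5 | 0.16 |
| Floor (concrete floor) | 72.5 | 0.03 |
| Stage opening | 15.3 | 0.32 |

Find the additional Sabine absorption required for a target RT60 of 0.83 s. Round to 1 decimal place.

18.5 sabins

Equivalent absorption area: A₁ = 72.5·0.04 + 21.1·0.27 + 76.5·0.16 + 72.5·0.03 + 15.3·0.32 = 27.908 m^2.
For T = 0.83 s, need A₂ = 0.161·V/T = 0.161·239.382/0.83 = 46.434 sabins.
ΔA = A₂ − A₁ = 46.434 − 27.908 = 18.5 sabins.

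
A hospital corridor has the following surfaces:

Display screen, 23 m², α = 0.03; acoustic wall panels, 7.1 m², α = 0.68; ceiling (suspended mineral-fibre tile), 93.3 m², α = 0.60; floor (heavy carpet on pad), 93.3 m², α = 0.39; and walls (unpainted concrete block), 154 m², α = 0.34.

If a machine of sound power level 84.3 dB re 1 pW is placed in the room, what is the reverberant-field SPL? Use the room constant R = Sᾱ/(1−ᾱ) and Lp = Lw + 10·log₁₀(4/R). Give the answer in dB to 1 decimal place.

Σ(Sᵢαᵢ) = 23×0.03 + 7.1×0.68 + 93.3×0.60 + 93.3×0.39 + 154×0.34 = 150.245; total area S = 370.7 m².
ᾱ = 0.4053, so room constant R = A/(1−ᾱ) = 252.640 m².
Lp = Lw + 10 log₁₀(4/R) = 84.3 -18.00 = 66.3 dB.

66.3 dB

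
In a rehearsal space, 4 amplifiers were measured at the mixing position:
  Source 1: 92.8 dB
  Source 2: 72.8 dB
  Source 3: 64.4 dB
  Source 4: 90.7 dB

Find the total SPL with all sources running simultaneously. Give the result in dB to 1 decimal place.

Σ 10^(Lᵢ/10) = 3.102e+09.
Combined level = 10 log₁₀(3.102e+09) = 94.9 dB.

94.9 dB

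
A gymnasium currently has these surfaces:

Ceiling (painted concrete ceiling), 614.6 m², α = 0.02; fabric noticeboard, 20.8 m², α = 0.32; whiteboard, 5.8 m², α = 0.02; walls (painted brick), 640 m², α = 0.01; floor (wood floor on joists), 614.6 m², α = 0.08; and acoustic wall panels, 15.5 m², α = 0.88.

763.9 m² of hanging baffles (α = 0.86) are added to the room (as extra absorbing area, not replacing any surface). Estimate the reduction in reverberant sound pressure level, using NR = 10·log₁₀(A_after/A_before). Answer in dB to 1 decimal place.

9.3 dB

A_before = Σ Sᵢαᵢ = 614.6×0.02 + 20.8×0.32 + 5.8×0.02 + 640×0.01 + 614.6×0.08 + 15.5×0.88 = 88.272 sabins.
Added absorption = 763.9 × 0.86 = 656.954 sabins.
New total A_after = 745.226 sabins.
NR = 10·log₁₀(745.226/88.272) = 9.3 dB.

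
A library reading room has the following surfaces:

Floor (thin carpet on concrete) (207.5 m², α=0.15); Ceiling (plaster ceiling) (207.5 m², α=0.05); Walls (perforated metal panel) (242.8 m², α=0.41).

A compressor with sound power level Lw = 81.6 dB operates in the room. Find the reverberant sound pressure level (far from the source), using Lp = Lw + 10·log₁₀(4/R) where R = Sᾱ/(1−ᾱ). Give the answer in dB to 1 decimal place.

Σ(Sᵢαᵢ) = 207.5·0.15 + 207.5·0.05 + 242.8·0.41 = 141.048; total area S = 657.8 m².
ᾱ = 141.048/657.8 = 0.2144; R = Sᾱ/(1−ᾱ) = 141.048/(1−0.2144) = 179.542 m².
Lp = Lw + 10 log₁₀(4/R) = 81.6 -16.52 = 65.1 dB.

65.1 dB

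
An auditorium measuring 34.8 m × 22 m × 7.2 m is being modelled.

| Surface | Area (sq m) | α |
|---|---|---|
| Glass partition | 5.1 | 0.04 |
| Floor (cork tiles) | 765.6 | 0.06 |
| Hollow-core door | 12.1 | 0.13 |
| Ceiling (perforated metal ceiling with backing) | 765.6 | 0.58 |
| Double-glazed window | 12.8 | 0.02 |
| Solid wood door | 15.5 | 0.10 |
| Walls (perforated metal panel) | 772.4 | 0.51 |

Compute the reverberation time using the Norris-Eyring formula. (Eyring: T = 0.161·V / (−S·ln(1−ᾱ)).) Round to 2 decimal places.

0.80 sec

Total surface area S = 5.1 + 765.6 + 12.1 + 765.6 + 12.8 + 15.5 + 772.4 = 2349.1 sq m.
Σ(Sᵢαᵢ) = 5.1×0.04 + 765.6×0.06 + 12.1×0.13 + 765.6×0.58 + 12.8×0.02 + 15.5×0.10 + 772.4×0.51 = 887.491.
Mean coefficient ᾱ = A/S = 0.3778.
Eyring denominator: −S ln(1−ᾱ) = 1114.633.
V = 34.8 × 22 × 7.2 = 5512.32 m³.
T = 0.161·V/[−S·ln(1−ᾱ)] = 0.161·5512.32/1114.633 = 0.80 s.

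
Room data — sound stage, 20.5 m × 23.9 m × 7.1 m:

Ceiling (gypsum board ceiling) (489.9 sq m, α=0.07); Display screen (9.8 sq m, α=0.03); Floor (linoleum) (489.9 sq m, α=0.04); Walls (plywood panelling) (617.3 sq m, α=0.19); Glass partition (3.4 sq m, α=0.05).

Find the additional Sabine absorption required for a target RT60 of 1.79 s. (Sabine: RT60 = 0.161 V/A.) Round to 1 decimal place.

Equivalent absorption area: A₁ = 489.9·0.07 + 9.8·0.03 + 489.9·0.04 + 617.3·0.19 + 3.4·0.05 = 171.640 sq m.
V = 3478.645 m³. Required absorption A₂ = 0.161 × 3478.645 / 1.79 = 312.884 sabins.
ΔA = A₂ − A₁ = 312.884 − 171.640 = 141.2 sabins.

141.2 sabins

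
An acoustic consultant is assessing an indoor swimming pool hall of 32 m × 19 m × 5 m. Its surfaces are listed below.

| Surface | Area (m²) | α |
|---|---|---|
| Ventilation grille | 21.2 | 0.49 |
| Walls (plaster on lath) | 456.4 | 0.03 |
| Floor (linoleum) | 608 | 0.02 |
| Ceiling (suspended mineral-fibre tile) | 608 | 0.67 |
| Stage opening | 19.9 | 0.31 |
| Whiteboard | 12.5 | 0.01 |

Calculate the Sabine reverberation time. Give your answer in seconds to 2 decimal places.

1.09 s

Equivalent absorption area: A = 21.2×0.49 + 456.4×0.03 + 608×0.02 + 608×0.67 + 19.9×0.31 + 12.5×0.01 = 449.894 m².
Room volume: 3040 m³.
RT60 = 0.161 · V / A = 0.161 × 3040 / 449.894 = 1.09 s.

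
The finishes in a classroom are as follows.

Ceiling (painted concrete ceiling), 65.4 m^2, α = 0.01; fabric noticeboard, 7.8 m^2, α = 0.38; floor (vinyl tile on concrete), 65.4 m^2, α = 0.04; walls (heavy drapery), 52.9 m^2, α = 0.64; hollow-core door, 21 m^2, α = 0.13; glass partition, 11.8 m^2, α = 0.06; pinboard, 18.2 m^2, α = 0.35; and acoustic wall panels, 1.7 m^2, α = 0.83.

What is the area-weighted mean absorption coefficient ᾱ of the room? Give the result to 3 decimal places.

0.210

Total surface area S = 244.2 m^2.
A = 65.4*0.01 + 7.8*0.38 + 65.4*0.04 + 52.9*0.64 + 21*0.13 + 11.8*0.06 + 18.2*0.35 + 1.7*0.83 = 51.309 sabins.
ᾱ = A/S = 0.210.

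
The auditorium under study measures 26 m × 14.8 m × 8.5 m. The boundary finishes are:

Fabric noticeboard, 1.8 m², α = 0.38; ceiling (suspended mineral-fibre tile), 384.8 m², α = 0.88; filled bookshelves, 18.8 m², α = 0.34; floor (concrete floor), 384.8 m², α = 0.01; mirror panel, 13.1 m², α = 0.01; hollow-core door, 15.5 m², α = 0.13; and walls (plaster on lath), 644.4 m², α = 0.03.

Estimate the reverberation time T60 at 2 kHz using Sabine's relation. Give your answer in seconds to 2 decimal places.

1.42 s

Summing Sᵢαᵢ: 0.684 + 338.624 + 6.392 + 3.848 + 0.131 + 2.015 + 19.332 → A = 371.026 sabins.
V = 26·14.8·8.5 = 3270.8 m³.
RT60 = 0.161 · V / A = 0.161 × 3270.8 / 371.026 = 1.42 s.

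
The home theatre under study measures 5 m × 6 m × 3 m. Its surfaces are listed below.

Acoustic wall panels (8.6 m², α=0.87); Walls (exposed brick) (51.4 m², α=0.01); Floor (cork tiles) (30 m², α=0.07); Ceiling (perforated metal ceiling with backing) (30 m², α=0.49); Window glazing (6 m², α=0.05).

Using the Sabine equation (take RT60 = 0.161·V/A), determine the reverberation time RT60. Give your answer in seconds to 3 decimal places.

0.577 s

Summing Sᵢαᵢ: 7.482 + 0.514 + 2.100 + 14.700 + 0.300 → A = 25.096 sabins.
Room volume: 90 m³.
Sabine: RT60 = 0.161 × 90 / 25.096 = 0.577 s.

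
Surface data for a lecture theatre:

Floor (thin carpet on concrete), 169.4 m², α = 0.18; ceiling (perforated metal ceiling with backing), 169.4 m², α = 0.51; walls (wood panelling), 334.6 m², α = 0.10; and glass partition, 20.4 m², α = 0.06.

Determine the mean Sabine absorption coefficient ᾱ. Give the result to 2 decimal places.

0.22

S = Σ Sᵢ = 169.4 + 169.4 + 334.6 + 20.4 = 693.8 m².
Weighted sum Σ Sα = 151.570.
ᾱ = A/S = 0.22.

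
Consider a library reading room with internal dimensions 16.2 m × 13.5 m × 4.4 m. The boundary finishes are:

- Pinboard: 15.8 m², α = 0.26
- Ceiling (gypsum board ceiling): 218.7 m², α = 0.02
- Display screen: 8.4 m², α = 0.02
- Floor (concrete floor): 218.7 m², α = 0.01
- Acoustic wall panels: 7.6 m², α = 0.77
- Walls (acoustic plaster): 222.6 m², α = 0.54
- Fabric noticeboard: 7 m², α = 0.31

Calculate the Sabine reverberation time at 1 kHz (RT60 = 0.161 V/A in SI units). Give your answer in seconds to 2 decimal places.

1.11 sec

A = Σ Sᵢαᵢ = 15.8×0.26 + 218.7×0.02 + 8.4×0.02 + 218.7×0.01 + 7.6×0.77 + 222.6×0.54 + 7×0.31 = 139.063 sabins.
Room volume: 962.28 m³.
RT60 = 0.161 · V / A = 0.161 × 962.28 / 139.063 = 1.11 s.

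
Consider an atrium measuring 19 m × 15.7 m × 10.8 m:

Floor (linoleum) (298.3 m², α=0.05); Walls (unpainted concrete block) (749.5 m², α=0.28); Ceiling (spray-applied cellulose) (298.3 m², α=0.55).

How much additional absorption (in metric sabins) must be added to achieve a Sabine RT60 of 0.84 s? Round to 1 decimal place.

Equivalent absorption area: A₁ = 298.3·0.05 + 749.5·0.28 + 298.3·0.55 = 388.840 m².
V = 3221.64 m³. Required absorption A₂ = 0.161 × 3221.64 / 0.84 = 617.481 sabins.
Shortfall: 617.481 − 388.840 = 228.6 sabins.

228.6 sabins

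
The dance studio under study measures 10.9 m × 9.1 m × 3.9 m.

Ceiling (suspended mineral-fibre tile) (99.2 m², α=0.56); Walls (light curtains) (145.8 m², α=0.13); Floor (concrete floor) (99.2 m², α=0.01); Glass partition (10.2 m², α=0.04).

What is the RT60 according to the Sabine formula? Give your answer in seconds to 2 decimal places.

0.82 s

Summing Sᵢαᵢ: 55.552 + 18.954 + 0.992 + 0.408 → A = 75.906 sabins.
V = 10.9·9.1·3.9 = 386.841 m³.
Sabine: RT60 = 0.161 × 386.841 / 75.906 = 0.82 s.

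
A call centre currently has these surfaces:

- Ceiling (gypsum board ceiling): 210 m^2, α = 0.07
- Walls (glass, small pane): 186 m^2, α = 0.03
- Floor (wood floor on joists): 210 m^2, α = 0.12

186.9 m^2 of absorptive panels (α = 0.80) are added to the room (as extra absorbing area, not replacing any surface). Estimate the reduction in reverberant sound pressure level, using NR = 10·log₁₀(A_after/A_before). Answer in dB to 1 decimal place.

6.3 dB

Equivalent absorption area: A_before = 210×0.07 + 186×0.03 + 210×0.12 = 45.480 m^2.
Treatment contributes 186.9·0.80 = 149.520 sabins.
A_after = 45.480 + 149.520 = 195.000 sabins.
NR = 10·log₁₀(195.000/45.480) = 6.3 dB.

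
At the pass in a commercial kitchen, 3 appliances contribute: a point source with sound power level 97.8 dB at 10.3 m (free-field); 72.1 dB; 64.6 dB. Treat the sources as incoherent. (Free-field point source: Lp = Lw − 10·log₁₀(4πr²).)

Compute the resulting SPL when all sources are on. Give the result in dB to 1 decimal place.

Source at 10.3 m: Lp = 97.8 − 10·log₁₀(4π·10.3²) = 97.8 − 10·log₁₀(1333.166) = 66.6 dB.
Sum in the linear (power) domain: Σ 10^(Lᵢ/10) = 10^(66.6/10) + 10^(72.1/10) + 10^(64.6/10) = 2.367e+07.
Back to dB: 10·log₁₀ Σ = 73.7 dB.

73.7 dB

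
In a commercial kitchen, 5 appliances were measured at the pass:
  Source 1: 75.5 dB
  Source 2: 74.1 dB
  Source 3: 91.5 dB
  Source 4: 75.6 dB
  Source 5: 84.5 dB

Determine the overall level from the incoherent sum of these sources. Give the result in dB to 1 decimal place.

92.5 dB

Sum in the linear (power) domain: Σ 10^(Lᵢ/10) = 10^(75.5/10) + 10^(74.1/10) + 10^(91.5/10) + 10^(75.6/10) + 10^(84.5/10) = 1.792e+09.
Combined level = 10 log₁₀(1.792e+09) = 92.5 dB.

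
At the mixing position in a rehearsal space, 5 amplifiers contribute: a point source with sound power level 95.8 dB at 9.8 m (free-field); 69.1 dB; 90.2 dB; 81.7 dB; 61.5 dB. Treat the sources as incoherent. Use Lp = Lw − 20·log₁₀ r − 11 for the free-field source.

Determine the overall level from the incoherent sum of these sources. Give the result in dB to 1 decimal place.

Source at 9.8 m: Lp = 95.8 − 20·log₁₀(9.8) − 11 = 65.0 dB.
Converting to relative power and adding: 10^(65.0/10) + 10^(69.1/10) + 10^(90.2/10) + 10^(81.7/10) + 10^(61.5/10) = 1.208e+09.
L_total = 10·log₁₀(1.208e+09) = 90.8 dB.

90.8 dB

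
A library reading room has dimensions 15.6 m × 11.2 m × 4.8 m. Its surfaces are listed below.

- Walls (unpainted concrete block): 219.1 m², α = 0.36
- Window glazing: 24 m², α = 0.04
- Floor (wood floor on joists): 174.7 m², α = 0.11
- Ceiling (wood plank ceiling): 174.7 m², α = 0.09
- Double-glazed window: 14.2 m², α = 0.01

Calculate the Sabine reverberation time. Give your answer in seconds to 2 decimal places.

Equivalent absorption area: A = 219.1*0.36 + 24*0.04 + 174.7*0.11 + 174.7*0.09 + 14.2*0.01 = 114.918 m².
Room volume: 838.656 m³.
RT60 = 0.161 · V / A = 0.161 × 838.656 / 114.918 = 1.17 s.

1.17 s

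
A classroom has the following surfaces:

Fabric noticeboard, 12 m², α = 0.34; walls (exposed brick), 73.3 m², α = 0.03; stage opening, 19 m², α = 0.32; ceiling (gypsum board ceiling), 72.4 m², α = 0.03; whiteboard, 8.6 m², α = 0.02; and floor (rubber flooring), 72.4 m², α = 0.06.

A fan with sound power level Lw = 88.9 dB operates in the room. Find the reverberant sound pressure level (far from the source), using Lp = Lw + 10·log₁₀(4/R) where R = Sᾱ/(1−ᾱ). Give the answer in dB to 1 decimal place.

81.8 dB

Σ(Sᵢαᵢ) = 12×0.34 + 73.3×0.03 + 19×0.32 + 72.4×0.03 + 8.6×0.02 + 72.4×0.06 = 19.047; total area S = 257.7 m².
ᾱ = 19.047/257.7 = 0.0739; R = Sᾱ/(1−ᾱ) = 19.047/(1−0.0739) = 20.567 m².
Lp = Lw + 10 log₁₀(4/R) = 88.9 -7.11 = 81.8 dB.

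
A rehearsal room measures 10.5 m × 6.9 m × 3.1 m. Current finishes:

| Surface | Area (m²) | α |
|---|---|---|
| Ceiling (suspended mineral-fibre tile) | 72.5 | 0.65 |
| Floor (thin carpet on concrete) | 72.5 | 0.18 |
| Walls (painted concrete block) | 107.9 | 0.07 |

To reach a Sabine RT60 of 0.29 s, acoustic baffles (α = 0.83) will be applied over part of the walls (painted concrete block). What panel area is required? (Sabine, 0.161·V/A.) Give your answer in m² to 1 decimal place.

74.9

Summing Sᵢαᵢ: 47.125 + 13.050 + 7.553 → A₁ = 67.728 sabins.
Required A₂ = 0.161·224.595/0.29 = 124.689 sabins.
Absorption to add: 124.689 − 67.728 = 56.961 sabins.
Net gain per m²: Δα = 0.83 − 0.07 = 0.76.
Panel area = 56.961 / 0.76 = 74.9 m².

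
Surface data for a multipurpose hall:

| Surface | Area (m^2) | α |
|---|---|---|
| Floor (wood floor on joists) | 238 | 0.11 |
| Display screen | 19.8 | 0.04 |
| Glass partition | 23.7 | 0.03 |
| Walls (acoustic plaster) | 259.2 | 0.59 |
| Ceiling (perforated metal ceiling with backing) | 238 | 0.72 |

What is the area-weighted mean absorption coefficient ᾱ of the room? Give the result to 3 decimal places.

0.452

S = Σ Sᵢ = 238 + 19.8 + 23.7 + 259.2 + 238 = 778.7 m^2.
Σ(Sᵢαᵢ) = 238·0.11 + 19.8·0.04 + 23.7·0.03 + 259.2·0.59 + 238·0.72 = 351.971.
ᾱ = 351.971 / 778.7 = 0.452.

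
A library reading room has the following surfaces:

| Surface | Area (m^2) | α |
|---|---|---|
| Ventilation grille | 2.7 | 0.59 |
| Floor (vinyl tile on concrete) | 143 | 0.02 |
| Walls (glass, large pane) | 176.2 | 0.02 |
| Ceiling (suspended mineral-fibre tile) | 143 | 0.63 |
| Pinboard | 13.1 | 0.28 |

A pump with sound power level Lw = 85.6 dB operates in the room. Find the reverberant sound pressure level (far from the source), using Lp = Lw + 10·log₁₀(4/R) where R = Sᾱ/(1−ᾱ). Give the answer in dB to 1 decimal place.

Σ(Sᵢαᵢ) = 2.7×0.59 + 143×0.02 + 176.2×0.02 + 143×0.63 + 13.1×0.28 = 101.735; total area S = 478.0 m^2.
ᾱ = 101.735/478.0 = 0.2128; R = Sᾱ/(1−ᾱ) = 101.735/(1−0.2128) = 129.237 m^2.
Lp = 85.6 + 10·log₁₀(4/129.237) = 85.6 + (-15.09) = 70.5 dB.

70.5 dB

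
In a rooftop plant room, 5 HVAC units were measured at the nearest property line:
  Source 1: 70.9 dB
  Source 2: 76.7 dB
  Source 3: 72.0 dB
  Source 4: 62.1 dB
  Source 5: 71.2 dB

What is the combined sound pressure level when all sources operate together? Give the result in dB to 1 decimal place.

79.5 dB

Converting to relative power and adding: 10^(70.9/10) + 10^(76.7/10) + 10^(72.0/10) + 10^(62.1/10) + 10^(71.2/10) = 8.973e+07.
L_total = 10·log₁₀(8.973e+07) = 79.5 dB.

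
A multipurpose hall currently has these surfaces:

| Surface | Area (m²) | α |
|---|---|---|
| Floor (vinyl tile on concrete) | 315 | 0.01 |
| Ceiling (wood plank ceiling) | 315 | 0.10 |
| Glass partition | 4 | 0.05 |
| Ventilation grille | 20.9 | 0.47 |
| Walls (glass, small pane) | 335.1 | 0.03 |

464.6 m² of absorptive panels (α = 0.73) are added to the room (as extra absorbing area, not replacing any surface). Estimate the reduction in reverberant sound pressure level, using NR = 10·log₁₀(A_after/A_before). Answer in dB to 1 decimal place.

Equivalent absorption area: A_before = 315×0.01 + 315×0.10 + 4×0.05 + 20.9×0.47 + 335.1×0.03 = 54.726 m².
Treatment contributes 464.6·0.73 = 339.158 sabins.
New total A_after = 393.884 sabins.
Reduction = 10 log₁₀(A_after/A_before) = 10 log₁₀(7.1974) = 8.6 dB.

8.6 dB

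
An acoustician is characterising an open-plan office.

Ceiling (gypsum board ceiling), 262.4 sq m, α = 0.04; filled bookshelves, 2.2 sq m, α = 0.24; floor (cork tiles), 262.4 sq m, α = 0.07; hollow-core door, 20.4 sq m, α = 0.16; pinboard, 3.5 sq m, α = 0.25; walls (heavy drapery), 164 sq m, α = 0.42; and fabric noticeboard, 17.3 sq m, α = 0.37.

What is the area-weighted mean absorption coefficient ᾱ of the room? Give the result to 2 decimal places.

0.15

Total surface area S = 732.2 sq m.
Σ(Sᵢαᵢ) = 262.4*0.04 + 2.2*0.24 + 262.4*0.07 + 20.4*0.16 + 3.5*0.25 + 164*0.42 + 17.3*0.37 = 108.812.
ᾱ = 108.812 / 732.2 = 0.15.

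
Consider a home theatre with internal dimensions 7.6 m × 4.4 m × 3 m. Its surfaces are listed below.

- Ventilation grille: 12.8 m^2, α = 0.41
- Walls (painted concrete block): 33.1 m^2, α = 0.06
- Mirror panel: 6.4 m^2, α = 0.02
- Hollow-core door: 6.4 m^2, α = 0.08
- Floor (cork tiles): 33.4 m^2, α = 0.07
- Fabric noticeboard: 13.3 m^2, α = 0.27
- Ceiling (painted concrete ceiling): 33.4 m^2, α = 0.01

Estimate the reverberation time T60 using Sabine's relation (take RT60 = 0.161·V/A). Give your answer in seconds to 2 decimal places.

Total absorption A = 12.8×0.41 + 33.1×0.06 + 6.4×0.02 + 6.4×0.08 + 33.4×0.07 + 13.3×0.27 + 33.4×0.01
  = 5.248 + 1.986 + 0.128 + 0.512 + 2.338 + 3.591 + 0.334 = 14.137 m^2 sabins.
V = 7.6·4.4·3 = 100.32 m³.
RT60 = 0.161 · V / A = 0.161 × 100.32 / 14.137 = 1.14 s.

1.14 seconds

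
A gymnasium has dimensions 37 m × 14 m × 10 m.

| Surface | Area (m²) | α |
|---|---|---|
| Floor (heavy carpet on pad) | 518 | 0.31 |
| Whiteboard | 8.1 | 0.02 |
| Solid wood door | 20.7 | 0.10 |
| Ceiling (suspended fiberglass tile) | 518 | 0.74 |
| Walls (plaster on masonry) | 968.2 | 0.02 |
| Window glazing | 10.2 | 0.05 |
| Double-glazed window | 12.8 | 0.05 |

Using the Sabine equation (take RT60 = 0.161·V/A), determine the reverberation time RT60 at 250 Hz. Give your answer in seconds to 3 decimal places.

Equivalent absorption area: A = 518*0.31 + 8.1*0.02 + 20.7*0.10 + 518*0.74 + 968.2*0.02 + 10.2*0.05 + 12.8*0.05 = 566.646 m².
Room volume: 5180 m³.
Sabine: RT60 = 0.161 × 5180 / 566.646 = 1.472 s.

1.472 s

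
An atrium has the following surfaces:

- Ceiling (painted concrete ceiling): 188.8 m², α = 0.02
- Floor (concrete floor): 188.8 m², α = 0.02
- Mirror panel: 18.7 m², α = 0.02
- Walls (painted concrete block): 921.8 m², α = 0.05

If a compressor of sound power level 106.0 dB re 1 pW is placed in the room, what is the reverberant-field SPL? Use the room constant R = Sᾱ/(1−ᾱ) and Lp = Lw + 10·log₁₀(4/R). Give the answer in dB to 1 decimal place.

94.5 dB

A = 54.016 sabins; S = 1318.1 m².
ᾱ = 54.016/1318.1 = 0.0410; R = Sᾱ/(1−ᾱ) = 54.016/(1−0.0410) = 56.325 m².
Lp = Lw + 10 log₁₀(4/R) = 106.0 -11.49 = 94.5 dB.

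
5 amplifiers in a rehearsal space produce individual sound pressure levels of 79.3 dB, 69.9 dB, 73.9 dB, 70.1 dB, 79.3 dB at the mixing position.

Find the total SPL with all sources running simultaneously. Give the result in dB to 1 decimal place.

83.3 dB

Converting to relative power and adding: 10^(79.3/10) + 10^(69.9/10) + 10^(73.9/10) + 10^(70.1/10) + 10^(79.3/10) = 2.148e+08.
Combined level = 10 log₁₀(2.148e+08) = 83.3 dB.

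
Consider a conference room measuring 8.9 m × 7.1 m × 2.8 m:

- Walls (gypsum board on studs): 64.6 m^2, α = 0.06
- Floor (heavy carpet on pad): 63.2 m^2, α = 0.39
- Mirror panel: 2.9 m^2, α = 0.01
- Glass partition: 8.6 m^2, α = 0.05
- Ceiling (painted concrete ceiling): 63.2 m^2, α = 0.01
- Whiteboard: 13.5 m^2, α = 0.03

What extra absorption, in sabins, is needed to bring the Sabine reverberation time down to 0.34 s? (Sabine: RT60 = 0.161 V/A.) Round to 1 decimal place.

53.8 sabins

Summing Sᵢαᵢ: 3.876 + 24.648 + 0.029 + 0.430 + 0.632 + 0.405 → A₁ = 30.020 sabins.
For T = 0.34 s, need A₂ = 0.161·V/T = 0.161·176.932/0.34 = 83.783 sabins.
ΔA = A₂ − A₁ = 83.783 − 30.020 = 53.8 sabins.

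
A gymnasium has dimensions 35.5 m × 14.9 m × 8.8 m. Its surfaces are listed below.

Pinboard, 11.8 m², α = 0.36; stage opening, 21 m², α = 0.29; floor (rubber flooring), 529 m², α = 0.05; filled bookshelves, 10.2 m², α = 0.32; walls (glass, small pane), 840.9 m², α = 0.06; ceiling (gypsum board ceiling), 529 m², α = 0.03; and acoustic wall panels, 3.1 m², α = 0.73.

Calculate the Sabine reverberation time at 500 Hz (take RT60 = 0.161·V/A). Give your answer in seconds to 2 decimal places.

Summing Sᵢαᵢ: 4.248 + 6.090 + 26.450 + 3.264 + 50.454 + 15.870 + 2.263 → A = 108.639 sabins.
V = 35.5·14.9·8.8 = 4654.76 m³.
T = 0.161 V/A = 0.161·4654.76/108.639 = 6.90 s.

6.90 seconds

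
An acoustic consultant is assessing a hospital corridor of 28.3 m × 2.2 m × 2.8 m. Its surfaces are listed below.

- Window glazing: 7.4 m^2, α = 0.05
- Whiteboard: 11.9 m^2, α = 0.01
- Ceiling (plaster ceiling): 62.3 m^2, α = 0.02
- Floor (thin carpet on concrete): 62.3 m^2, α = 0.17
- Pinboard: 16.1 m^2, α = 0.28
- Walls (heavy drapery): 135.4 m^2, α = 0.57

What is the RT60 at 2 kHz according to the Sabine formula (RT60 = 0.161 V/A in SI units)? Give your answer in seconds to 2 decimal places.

0.30 s

Summing Sᵢαᵢ: 0.370 + 0.119 + 1.246 + 10.591 + 4.508 + 77.178 → A = 94.012 sabins.
Volume V = 28.3 × 2.2 × 2.8 = 174.328 m³.
T = 0.161 V/A = 0.161·174.328/94.012 = 0.30 s.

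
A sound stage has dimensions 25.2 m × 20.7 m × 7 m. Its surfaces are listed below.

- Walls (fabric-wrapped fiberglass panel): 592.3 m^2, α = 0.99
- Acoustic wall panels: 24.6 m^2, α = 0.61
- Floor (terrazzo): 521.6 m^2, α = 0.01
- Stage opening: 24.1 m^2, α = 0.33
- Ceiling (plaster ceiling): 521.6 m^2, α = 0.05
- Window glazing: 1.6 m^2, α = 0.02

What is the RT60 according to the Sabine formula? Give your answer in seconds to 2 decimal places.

Equivalent absorption area: A = 592.3*0.99 + 24.6*0.61 + 521.6*0.01 + 24.1*0.33 + 521.6*0.05 + 1.6*0.02 = 640.664 m^2.
Room volume: 3651.48 m³.
RT60 = 0.161 · V / A = 0.161 × 3651.48 / 640.664 = 0.92 s.

0.92 s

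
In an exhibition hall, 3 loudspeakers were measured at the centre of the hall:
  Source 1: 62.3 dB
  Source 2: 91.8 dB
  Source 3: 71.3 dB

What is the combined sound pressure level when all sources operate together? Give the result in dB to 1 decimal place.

91.8 dB

Σ 10^(Lᵢ/10) = 1.529e+09.
L_total = 10·log₁₀(1.529e+09) = 91.8 dB.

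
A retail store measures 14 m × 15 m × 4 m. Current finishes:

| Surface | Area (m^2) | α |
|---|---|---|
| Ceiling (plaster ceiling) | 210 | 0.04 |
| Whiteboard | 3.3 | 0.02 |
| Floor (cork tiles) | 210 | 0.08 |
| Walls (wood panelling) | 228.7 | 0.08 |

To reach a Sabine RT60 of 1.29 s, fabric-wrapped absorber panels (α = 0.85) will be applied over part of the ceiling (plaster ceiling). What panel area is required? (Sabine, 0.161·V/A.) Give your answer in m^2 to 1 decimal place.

Equivalent absorption area: A₁ = 210*0.04 + 3.3*0.02 + 210*0.08 + 228.7*0.08 = 43.562 m^2.
V = 840 m³. Target absorption A₂ = 0.161 × 840 / 1.29 = 104.837 sabins.
ΔA needed = 104.837 − 43.562 = 61.275 sabins.
Each m^2 of panel replacing the ceiling (plaster ceiling) adds (0.85 − 0.04) = 0.81 sabins.
Panel area = 61.275 / 0.81 = 75.6 m^2.

75.6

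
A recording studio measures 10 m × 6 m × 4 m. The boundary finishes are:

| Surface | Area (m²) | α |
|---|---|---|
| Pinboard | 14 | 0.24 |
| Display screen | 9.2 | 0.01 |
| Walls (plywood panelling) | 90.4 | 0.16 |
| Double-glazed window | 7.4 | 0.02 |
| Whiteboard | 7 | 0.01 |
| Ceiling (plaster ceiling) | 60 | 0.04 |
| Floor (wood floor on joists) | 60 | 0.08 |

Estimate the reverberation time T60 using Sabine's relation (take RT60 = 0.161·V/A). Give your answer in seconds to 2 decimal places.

A = Σ Sᵢαᵢ = 14×0.24 + 9.2×0.01 + 90.4×0.16 + 7.4×0.02 + 7×0.01 + 60×0.04 + 60×0.08 = 25.334 sabins.
Volume V = 10 × 6 × 4 = 240 m³.
Sabine: RT60 = 0.161 × 240 / 25.334 = 1.53 s.

1.53 seconds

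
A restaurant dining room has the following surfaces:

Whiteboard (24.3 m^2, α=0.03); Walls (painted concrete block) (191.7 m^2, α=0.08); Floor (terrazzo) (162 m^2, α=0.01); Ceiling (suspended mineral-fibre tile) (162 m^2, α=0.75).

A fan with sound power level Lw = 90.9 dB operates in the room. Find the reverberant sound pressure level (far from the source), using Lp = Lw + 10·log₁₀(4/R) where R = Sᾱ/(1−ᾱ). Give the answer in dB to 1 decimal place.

74.2 dB

Σ(Sᵢαᵢ) = 24.3·0.03 + 191.7·0.08 + 162·0.01 + 162·0.75 = 139.185; total area S = 540.0 m^2.
ᾱ = 0.2577, so room constant R = A/(1−ᾱ) = 187.505 m^2.
Lp = 90.9 + 10·log₁₀(4/187.505) = 90.9 + (-16.71) = 74.2 dB.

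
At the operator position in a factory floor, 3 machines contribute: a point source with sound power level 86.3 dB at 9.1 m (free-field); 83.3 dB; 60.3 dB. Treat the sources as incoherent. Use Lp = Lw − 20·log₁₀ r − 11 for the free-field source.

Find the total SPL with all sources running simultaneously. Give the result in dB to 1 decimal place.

83.3 dB

Source at 9.1 m: Lp = 86.3 − 20·log₁₀(9.1) − 11 = 56.1 dB.
Converting to relative power and adding: 10^(56.1/10) + 10^(83.3/10) + 10^(60.3/10) = 2.153e+08.
L_total = 10·log₁₀(2.153e+08) = 83.3 dB.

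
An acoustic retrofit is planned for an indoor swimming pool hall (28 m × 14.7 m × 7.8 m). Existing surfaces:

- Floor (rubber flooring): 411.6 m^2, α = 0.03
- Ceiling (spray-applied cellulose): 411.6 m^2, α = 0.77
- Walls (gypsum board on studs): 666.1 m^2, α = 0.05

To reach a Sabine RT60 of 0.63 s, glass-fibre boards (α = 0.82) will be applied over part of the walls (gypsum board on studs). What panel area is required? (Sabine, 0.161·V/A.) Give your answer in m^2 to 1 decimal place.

594.6

Equivalent absorption area: A₁ = 411.6×0.03 + 411.6×0.77 + 666.1×0.05 = 362.585 m^2.
Required A₂ = 0.161·3210.48/0.63 = 820.456 sabins.
ΔA needed = 820.456 − 362.585 = 457.871 sabins.
Net gain per m^2: Δα = 0.82 − 0.05 = 0.77.
Panel area = 457.871 / 0.77 = 594.6 m^2.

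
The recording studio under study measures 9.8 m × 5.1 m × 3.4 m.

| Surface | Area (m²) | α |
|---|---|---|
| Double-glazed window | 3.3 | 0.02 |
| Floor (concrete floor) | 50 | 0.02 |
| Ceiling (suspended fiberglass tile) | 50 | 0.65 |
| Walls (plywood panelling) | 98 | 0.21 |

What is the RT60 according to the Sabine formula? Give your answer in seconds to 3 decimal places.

0.505 sec

Total absorption A = 3.3*0.02 + 50*0.02 + 50*0.65 + 98*0.21
  = 0.066 + 1.000 + 32.500 + 20.580 = 54.146 m² sabins.
Room volume: 169.932 m³.
RT60 = 0.161 · V / A = 0.161 × 169.932 / 54.146 = 0.505 s.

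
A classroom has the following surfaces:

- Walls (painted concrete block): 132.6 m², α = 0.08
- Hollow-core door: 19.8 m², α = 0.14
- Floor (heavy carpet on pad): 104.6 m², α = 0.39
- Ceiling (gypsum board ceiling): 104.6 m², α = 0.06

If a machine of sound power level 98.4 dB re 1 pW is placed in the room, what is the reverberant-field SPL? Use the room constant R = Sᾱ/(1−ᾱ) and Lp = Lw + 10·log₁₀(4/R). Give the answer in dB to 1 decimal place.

Σ(Sᵢαᵢ) = 132.6×0.08 + 19.8×0.14 + 104.6×0.39 + 104.6×0.06 = 60.450; total area S = 361.6 m².
ᾱ = 0.1672, so room constant R = A/(1−ᾱ) = 72.586 m².
Lp = Lw + 10 log₁₀(4/R) = 98.4 -12.59 = 85.8 dB.

85.8 dB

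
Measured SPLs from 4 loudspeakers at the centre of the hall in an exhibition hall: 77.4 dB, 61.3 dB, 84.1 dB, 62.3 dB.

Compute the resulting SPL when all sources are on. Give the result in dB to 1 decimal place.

Converting to relative power and adding: 10^(77.4/10) + 10^(61.3/10) + 10^(84.1/10) + 10^(62.3/10) = 3.15e+08.
L_total = 10·log₁₀(3.15e+08) = 85.0 dB.

85.0 dB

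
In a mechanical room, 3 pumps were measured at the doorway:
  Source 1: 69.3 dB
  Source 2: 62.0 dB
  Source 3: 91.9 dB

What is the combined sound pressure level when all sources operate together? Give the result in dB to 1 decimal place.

Sum in the linear (power) domain: Σ 10^(Lᵢ/10) = 10^(69.3/10) + 10^(62.0/10) + 10^(91.9/10) = 1.559e+09.
Back to dB: 10·log₁₀ Σ = 91.9 dB.

91.9 dB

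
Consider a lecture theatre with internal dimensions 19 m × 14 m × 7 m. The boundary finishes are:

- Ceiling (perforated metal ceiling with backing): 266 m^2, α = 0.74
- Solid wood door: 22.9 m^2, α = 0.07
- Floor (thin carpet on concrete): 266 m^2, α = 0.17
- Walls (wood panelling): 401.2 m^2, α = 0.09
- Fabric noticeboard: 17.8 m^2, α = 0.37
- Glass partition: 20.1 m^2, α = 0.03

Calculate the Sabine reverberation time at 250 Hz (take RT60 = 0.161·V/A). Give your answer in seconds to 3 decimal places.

1.045 s

A = Σ Sᵢαᵢ = 266·0.74 + 22.9·0.07 + 266·0.17 + 401.2·0.09 + 17.8·0.37 + 20.1·0.03 = 286.960 sabins.
Volume V = 19 × 14 × 7 = 1862 m³.
Sabine: RT60 = 0.161 × 1862 / 286.960 = 1.045 s.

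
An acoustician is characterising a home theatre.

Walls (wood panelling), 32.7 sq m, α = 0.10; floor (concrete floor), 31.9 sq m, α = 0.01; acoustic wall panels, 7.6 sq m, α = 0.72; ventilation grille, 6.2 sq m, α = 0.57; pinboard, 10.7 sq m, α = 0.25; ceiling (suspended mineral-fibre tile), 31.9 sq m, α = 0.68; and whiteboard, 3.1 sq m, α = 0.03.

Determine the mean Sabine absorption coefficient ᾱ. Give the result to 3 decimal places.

Total surface area S = 124.1 sq m.
Weighted sum Σ Sα = 37.055.
ᾱ = A/S = 0.299.

0.299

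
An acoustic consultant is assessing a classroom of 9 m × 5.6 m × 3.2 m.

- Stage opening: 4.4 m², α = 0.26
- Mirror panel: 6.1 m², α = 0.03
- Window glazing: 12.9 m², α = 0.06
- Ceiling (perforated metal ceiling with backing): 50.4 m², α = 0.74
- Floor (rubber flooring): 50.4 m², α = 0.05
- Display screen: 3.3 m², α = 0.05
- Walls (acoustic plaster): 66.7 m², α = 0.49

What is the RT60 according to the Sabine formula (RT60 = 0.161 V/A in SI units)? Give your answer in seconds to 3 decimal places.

0.347 sec

Total absorption A = 4.4*0.26 + 6.1*0.03 + 12.9*0.06 + 50.4*0.74 + 50.4*0.05 + 3.3*0.05 + 66.7*0.49
  = 1.144 + 0.183 + 0.774 + 37.296 + 2.520 + 0.165 + 32.683 = 74.765 m² sabins.
V = 9·5.6·3.2 = 161.28 m³.
RT60 = 0.161 · V / A = 0.161 × 161.28 / 74.765 = 0.347 s.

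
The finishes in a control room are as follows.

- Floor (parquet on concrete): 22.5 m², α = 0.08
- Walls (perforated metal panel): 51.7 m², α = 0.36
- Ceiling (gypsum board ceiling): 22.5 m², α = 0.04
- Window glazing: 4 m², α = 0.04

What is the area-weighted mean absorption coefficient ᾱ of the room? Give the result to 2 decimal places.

0.21

S = Σ Sᵢ = 22.5 + 51.7 + 22.5 + 4 = 100.7 m².
A = 22.5·0.08 + 51.7·0.36 + 22.5·0.04 + 4·0.04 = 21.472 sabins.
ᾱ = 21.472 / 100.7 = 0.21.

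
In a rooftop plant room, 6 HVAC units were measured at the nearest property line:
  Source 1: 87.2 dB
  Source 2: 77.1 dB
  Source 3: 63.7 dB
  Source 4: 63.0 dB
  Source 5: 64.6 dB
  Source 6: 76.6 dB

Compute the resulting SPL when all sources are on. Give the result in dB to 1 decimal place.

88.0 dB

Sum in the linear (power) domain: Σ 10^(Lᵢ/10) = 10^(87.2/10) + 10^(77.1/10) + 10^(63.7/10) + 10^(63.0/10) + 10^(64.6/10) + 10^(76.6/10) = 6.29e+08.
Combined level = 10 log₁₀(6.29e+08) = 88.0 dB.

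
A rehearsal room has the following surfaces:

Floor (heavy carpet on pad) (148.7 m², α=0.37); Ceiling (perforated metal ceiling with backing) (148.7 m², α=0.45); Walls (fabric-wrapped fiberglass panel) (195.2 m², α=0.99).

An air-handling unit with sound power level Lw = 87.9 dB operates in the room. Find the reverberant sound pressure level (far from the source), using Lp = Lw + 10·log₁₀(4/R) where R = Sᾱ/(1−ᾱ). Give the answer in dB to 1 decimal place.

Σ(Sᵢαᵢ) = 148.7×0.37 + 148.7×0.45 + 195.2×0.99 = 315.182; total area S = 492.6 m².
ᾱ = 0.6398, so room constant R = A/(1−ᾱ) = 875.019 m².
Lp = Lw + 10 log₁₀(4/R) = 87.9 -23.40 = 64.5 dB.

64.5 dB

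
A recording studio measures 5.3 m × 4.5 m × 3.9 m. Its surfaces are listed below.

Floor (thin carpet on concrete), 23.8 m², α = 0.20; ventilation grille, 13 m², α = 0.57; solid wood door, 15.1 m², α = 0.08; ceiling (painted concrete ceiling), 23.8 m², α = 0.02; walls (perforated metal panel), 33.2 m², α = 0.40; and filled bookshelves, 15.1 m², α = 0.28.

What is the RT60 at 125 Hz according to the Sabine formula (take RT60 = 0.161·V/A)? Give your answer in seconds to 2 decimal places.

Total absorption A = 23.8·0.20 + 13·0.57 + 15.1·0.08 + 23.8·0.02 + 33.2·0.40 + 15.1·0.28
  = 4.760 + 7.410 + 1.208 + 0.476 + 13.280 + 4.228 = 31.362 m² sabins.
Volume V = 5.3 × 4.5 × 3.9 = 93.015 m³.
T = 0.161 V/A = 0.161·93.015/31.362 = 0.48 s.

0.48 s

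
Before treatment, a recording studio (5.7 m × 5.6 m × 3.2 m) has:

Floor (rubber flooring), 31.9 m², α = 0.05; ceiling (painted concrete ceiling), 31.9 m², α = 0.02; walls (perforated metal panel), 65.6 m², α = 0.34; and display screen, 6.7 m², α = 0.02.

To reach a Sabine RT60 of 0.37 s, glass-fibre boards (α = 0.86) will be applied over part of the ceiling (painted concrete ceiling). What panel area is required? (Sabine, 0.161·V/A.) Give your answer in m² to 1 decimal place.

23.5

Summing Sᵢαᵢ: 1.595 + 0.638 + 22.304 + 0.134 → A₁ = 24.671 sabins.
V = 102.144 m³. Target absorption A₂ = 0.161 × 102.144 / 0.37 = 44.446 sabins.
Absorption to add: 44.446 − 24.671 = 19.775 sabins.
Net gain per m²: Δα = 0.86 − 0.02 = 0.84.
Panel area = 19.775 / 0.84 = 23.5 m².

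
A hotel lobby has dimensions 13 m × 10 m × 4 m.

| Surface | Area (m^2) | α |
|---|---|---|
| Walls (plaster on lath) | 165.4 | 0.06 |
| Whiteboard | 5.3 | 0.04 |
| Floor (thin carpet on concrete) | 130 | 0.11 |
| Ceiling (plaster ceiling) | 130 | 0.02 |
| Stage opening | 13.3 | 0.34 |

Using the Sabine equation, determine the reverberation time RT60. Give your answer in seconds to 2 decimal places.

Equivalent absorption area: A = 165.4*0.06 + 5.3*0.04 + 130*0.11 + 130*0.02 + 13.3*0.34 = 31.558 m^2.
Room volume: 520 m³.
Sabine: RT60 = 0.161 × 520 / 31.558 = 2.65 s.

2.65 sec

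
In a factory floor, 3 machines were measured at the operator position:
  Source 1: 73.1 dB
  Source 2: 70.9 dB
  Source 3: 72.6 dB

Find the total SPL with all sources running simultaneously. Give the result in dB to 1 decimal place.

Converting to relative power and adding: 10^(73.1/10) + 10^(70.9/10) + 10^(72.6/10) = 5.092e+07.
Combined level = 10 log₁₀(5.092e+07) = 77.1 dB.

77.1 dB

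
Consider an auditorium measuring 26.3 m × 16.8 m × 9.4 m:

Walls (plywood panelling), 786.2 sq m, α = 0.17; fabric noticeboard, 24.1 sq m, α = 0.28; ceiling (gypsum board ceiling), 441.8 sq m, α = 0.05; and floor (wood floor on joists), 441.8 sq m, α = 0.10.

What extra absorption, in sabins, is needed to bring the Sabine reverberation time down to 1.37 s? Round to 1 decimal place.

281.4 sabins

Equivalent absorption area: A₁ = 786.2·0.17 + 24.1·0.28 + 441.8·0.05 + 441.8·0.10 = 206.672 sq m.
Target A₂ = 0.161·4153.296/1.37 = 488.088 sabins (V = 4153.296 m³).
ΔA = A₂ − A₁ = 488.088 − 206.672 = 281.4 sabins.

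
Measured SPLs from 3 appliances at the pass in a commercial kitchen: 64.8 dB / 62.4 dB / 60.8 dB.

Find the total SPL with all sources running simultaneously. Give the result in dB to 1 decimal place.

Converting to relative power and adding: 10^(64.8/10) + 10^(62.4/10) + 10^(60.8/10) = 5.96e+06.
Back to dB: 10·log₁₀ Σ = 67.8 dB.

67.8 dB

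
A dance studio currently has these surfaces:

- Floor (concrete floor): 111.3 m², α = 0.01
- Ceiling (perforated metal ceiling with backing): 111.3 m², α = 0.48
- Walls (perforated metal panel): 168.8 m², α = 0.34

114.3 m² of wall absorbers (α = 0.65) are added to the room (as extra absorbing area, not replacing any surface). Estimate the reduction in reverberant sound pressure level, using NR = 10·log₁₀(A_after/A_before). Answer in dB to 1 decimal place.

Summing Sᵢαᵢ: 1.113 + 53.424 + 57.392 → A_before = 111.929 sabins.
Added absorption = 114.3 × 0.65 = 74.295 sabins.
New total A_after = 186.224 sabins.
Reduction = 10 log₁₀(A_after/A_before) = 10 log₁₀(1.6638) = 2.2 dB.

2.2 dB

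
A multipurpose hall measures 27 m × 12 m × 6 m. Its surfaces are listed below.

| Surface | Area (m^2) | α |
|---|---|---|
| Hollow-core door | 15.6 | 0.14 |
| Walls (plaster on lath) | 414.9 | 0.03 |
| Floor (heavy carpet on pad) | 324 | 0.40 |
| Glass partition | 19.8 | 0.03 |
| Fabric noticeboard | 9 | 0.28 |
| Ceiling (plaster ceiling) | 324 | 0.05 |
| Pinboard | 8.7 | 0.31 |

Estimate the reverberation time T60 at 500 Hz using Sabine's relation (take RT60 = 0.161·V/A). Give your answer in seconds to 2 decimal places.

1.88 seconds

Summing Sᵢαᵢ: 2.184 + 12.447 + 129.600 + 0.594 + 2.520 + 16.200 + 2.697 → A = 166.242 sabins.
Room volume: 1944 m³.
T = 0.161 V/A = 0.161·1944/166.242 = 1.88 s.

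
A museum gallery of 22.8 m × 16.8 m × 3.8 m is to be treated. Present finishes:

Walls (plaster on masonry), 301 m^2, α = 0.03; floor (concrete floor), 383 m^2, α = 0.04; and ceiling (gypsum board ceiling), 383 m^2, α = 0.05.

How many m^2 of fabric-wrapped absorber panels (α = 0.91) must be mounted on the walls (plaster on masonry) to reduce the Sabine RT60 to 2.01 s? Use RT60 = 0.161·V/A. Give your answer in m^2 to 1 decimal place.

Summing Sᵢαᵢ: 9.030 + 15.320 + 19.150 → A₁ = 43.500 sabins.
Required A₂ = 0.161·1455.552/2.01 = 116.589 sabins.
Absorption to add: 116.589 − 43.500 = 73.089 sabins.
Each m^2 of panel replacing the walls (plaster on masonry) adds (0.91 − 0.03) = 0.88 sabins.
Area = ΔA/Δα = 73.089/0.88 = 83.1 m^2.

83.1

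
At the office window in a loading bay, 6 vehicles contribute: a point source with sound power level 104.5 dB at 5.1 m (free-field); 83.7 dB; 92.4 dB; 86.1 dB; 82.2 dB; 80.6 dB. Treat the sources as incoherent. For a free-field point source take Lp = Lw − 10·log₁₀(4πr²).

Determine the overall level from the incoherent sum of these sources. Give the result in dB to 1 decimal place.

Source at 5.1 m: Lp = 104.5 − 10·log₁₀(4π·5.1²) = 104.5 − 10·log₁₀(326.851) = 79.4 dB.
Converting to relative power and adding: 10^(79.4/10) + 10^(83.7/10) + 10^(92.4/10) + 10^(86.1/10) + 10^(82.2/10) + 10^(80.6/10) = 2.747e+09.
Back to dB: 10·log₁₀ Σ = 94.4 dB.

94.4 dB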